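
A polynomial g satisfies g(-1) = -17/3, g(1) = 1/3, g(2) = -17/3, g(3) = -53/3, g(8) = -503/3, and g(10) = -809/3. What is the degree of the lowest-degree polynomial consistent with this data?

Divided differences on the nodes -1, 1, 2, 3, 8, 10:
  order 0: -17/3  1/3  -17/3  -53/3  -503/3  -809/3
  order 1: 3  -6  -12  -30  -51
  order 2: -3  -3  -3  -3
  order 3: 0  0  0
  order 4: 0  0
  order 5: 0
The order-2 divided differences are all -3 (nonzero) and every higher order vanishes, so the data lies on a polynomial of degree exactly 2.

2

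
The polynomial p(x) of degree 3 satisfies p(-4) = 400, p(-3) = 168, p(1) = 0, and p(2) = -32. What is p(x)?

Write p(x) = ax^3 + bx^2 + cx + d. Substituting each data point gives a linear system:
  -64a + 16b - 4c + d = 400
  -27a + 9b - 3c + d = 168
  a + b + c + d = 0
  8a + 4b + 2c + d = -32
Solving the system yields a = -6, b = 2, c = 4, d = 0.
So p(x) = -6x^3 + 2x^2 + 4x.
Check: p(2) = -32. ✓

p(x) = -6x^3 + 2x^2 + 4x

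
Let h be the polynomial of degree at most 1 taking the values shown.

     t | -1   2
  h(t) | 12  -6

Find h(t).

Using the Lagrange interpolation formula with nodes -1, 2:
  L_0(t) = (t - 2) / -3
  L_1(t) = (t + 1) / 3
Then h(t) = 12·L_0(t) - 6·L_1(t).
Expanding and collecting terms gives h(t) = -6t + 6.
Check: h(2) = -6. ✓

h(t) = -6t + 6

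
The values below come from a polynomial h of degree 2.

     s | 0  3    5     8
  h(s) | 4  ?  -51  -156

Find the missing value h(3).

-11

The 3 known points determine the degree-2 polynomial uniquely.
Write h(s) = as^2 + bs + c. Substituting each data point gives a linear system:
  c = 4
  25a + 5b + c = -51
  64a + 8b + c = -156
Solving the system yields a = -3, b = 4, c = 4.
So h(s) = -3s^2 + 4s + 4.
Then h(3) = -11.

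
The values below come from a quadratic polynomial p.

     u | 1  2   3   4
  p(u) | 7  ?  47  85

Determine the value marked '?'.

On equispaced nodes a degree-2 polynomial has vanishing third forward difference, so
  - p(1) + 3·p(2) - 3·p(3) + p(4) = 0.
Substituting the known values and solving for p(2):
  3·p(2) = 63
  p(2) = 21.

21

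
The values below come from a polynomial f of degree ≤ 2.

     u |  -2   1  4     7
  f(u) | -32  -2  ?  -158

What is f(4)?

-44

The 3 known points determine the degree-2 polynomial uniquely.
Write f(u) = au^2 + bu + c. Substituting each data point gives a linear system:
  4a - 2b + c = -32
  a + b + c = -2
  49a + 7b + c = -158
Solving the system yields a = -4, b = 6, c = -4.
So f(u) = -4u^2 + 6u - 4.
Then f(4) = -44.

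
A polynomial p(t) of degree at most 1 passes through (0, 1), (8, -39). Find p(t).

Write p(t) = at + b. Substituting each data point gives a linear system:
  b = 1
  8a + b = -39
Solving the system yields a = -5, b = 1.
So p(t) = -5t + 1.
Check: p(0) = 1. ✓

p(t) = -5t + 1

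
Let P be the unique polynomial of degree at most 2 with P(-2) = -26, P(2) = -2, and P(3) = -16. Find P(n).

P(n) = -4n^2 + 6n + 2

Write P(n) = an^2 + bn + c. Substituting each data point gives a linear system:
  4a - 2b + c = -26
  4a + 2b + c = -2
  9a + 3b + c = -16
Solving the system yields a = -4, b = 6, c = 2.
So P(n) = -4n² + 6n + 2.
Check: P(3) = -16. ✓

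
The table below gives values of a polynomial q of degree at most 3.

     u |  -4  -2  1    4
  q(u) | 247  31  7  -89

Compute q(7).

Using the Lagrange interpolation formula with nodes -4, -2, 1, 4:
  L_0(u) = (u + 2)(u - 1)(u - 4) / -80
  L_1(u) = (u + 4)(u - 1)(u - 4) / 36
  L_2(u) = (u + 4)(u + 2)(u - 4) / -45
  L_3(u) = (u + 4)(u + 2)(u - 1) / 144
Then q(u) = 247·L_0(u) + 31·L_1(u) + 7·L_2(u) - 89·L_3(u).
Expanding and collecting terms gives q(u) = -3u^3 + 5u^2 + 6u - 1.
Evaluating at u = 7: q(7) = -743.

-743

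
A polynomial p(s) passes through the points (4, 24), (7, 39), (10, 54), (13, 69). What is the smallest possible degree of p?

1

Forward differences of the values at s = 4, 7, 10, 13:
  p  : 24  39  54  69
  Δ  : 15  15  15
  Δ^2: 0  0
  Δ^3: 0
The first differences are constant (15) and nonzero, while all higher differences vanish, so the minimal degree is 1.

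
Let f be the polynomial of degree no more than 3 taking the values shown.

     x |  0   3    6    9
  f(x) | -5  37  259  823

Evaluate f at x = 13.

Write f(x) = ax^3 + bx^2 + cx + d. Substituting each data point gives a linear system:
  d = -5
  27a + 9b + 3c + d = 37
  216a + 36b + 6c + d = 259
  729a + 81b + 9c + d = 823
Solving the system yields a = 1, b = 1, c = 2, d = -5.
So f(x) = x^3 + x^2 + 2x - 5.
Then f(13) = 2387.

2387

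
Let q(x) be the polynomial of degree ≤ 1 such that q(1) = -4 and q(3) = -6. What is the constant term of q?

Write q(x) = ax + b. Substituting each data point gives a linear system:
  a + b = -4
  3a + b = -6
Solving the system yields a = -1, b = -3.
So q(x) = -x - 3.
The constant term is -3.

-3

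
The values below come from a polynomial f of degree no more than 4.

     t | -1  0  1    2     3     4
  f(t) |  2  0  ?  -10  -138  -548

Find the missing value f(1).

The 5 known points determine the degree-4 polynomial uniquely.
Write f(t) = at^4 + bt^3 + ct^2 + dt + e. Substituting each data point gives a linear system:
  a - b + c - d + e = 2
  e = 0
  16a + 8b + 4c + 2d + e = -10
  81a + 27b + 9c + 3d + e = -138
  256a + 64b + 16c + 4d + e = -548
Solving the system yields a = -3, b = 2, c = 6, d = -1, e = 0.
So f(t) = -3t^4 + 2t^3 + 6t^2 - t.
Then f(1) = 4.

4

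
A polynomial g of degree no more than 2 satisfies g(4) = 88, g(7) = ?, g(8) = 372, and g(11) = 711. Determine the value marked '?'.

The 3 known points determine the degree-2 polynomial uniquely.
Write g(s) = as^2 + bs + c. Substituting each data point gives a linear system:
  16a + 4b + c = 88
  64a + 8b + c = 372
  121a + 11b + c = 711
Solving the system yields a = 6, b = -1, c = -4.
So g(s) = 6s^2 - s - 4.
Then g(7) = 283.

283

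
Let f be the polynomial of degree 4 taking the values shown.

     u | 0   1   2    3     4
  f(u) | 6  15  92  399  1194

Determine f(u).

f(u) = 4u^4 + 3u^3 - 3u^2 + 5u + 6

Write f(u) = au^4 + bu^3 + cu^2 + du + e. Substituting each data point gives a linear system:
  e = 6
  a + b + c + d + e = 15
  16a + 8b + 4c + 2d + e = 92
  81a + 27b + 9c + 3d + e = 399
  256a + 64b + 16c + 4d + e = 1194
Solving the system yields a = 4, b = 3, c = -3, d = 5, e = 6.
So f(u) = 4u^4 + 3u^3 - 3u^2 + 5u + 6.
Check: f(2) = 92. ✓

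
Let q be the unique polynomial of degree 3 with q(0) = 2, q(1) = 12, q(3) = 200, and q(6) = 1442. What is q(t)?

Using the Lagrange interpolation formula with nodes 0, 1, 3, 6:
  L_0(t) = (t - 1)(t - 3)(t - 6) / -18
  L_1(t) = t(t - 3)(t - 6) / 10
  L_2(t) = t(t - 1)(t - 6) / -18
  L_3(t) = t(t - 1)(t - 3) / 90
Then q(t) = 2·L_0(t) + 12·L_1(t) + 200·L_2(t) + 1442·L_3(t).
Expanding and collecting terms gives q(t) = 6t^3 + 4t^2 + 2.
Check: q(1) = 12. ✓

q(t) = 6t^3 + 4t^2 + 2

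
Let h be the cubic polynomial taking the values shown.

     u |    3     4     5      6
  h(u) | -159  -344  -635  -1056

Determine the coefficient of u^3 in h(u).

Write h(u) = au^3 + bu^2 + cu + d. Substituting each data point gives a linear system:
  27a + 9b + 3c + d = -159
  64a + 16b + 4c + d = -344
  125a + 25b + 5c + d = -635
  216a + 36b + 6c + d = -1056
Solving the system yields a = -4, b = -5, c = -2, d = 0.
So h(u) = -4u^3 - 5u^2 - 2u.
The leading coefficient is -4.

-4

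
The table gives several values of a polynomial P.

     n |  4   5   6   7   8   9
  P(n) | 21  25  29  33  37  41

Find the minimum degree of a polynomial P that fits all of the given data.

Forward differences of the values at n = 4, 5, 6, 7, 8, 9:
  P  : 21  25  29  33  37  41
  Δ  : 4  4  4  4  4
  Δ^2: 0  0  0  0
  Δ^3: 0  0  0
  Δ^4: 0  0
  Δ^5: 0
The first differences are constant (4) and nonzero, while all higher differences vanish, so the minimal degree is 1.

1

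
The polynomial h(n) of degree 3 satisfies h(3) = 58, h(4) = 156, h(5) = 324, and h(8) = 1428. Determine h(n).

Write h(n) = an^3 + bn^2 + cn + d. Substituting each data point gives a linear system:
  27a + 9b + 3c + d = 58
  64a + 16b + 4c + d = 156
  125a + 25b + 5c + d = 324
  512a + 64b + 8c + d = 1428
Solving the system yields a = 3, b = -1, c = -6, d = 4.
So h(n) = 3n³ - n² - 6n + 4.
Check: h(8) = 1428. ✓

h(n) = 3n^3 - n^2 - 6n + 4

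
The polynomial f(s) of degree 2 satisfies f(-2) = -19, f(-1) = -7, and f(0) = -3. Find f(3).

-39

Using the Lagrange interpolation formula with nodes -2, -1, 0:
  L_0(s) = (s + 1)s / 2
  L_1(s) = (s + 2)s / -1
  L_2(s) = (s + 2)(s + 1) / 2
Then f(s) = -19·L_0(s) - 7·L_1(s) - 3·L_2(s).
Expanding and collecting terms gives f(s) = -4s^2 - 3.
Evaluating at s = 3: f(3) = -39.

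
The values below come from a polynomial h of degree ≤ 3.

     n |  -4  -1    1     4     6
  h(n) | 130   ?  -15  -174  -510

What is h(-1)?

1

The 4 known points determine the degree-3 polynomial uniquely.
Write h(n) = an^3 + bn^2 + cn + d. Substituting each data point gives a linear system:
  -64a + 16b - 4c + d = 130
  a + b + c + d = -15
  64a + 16b + 4c + d = -174
  216a + 36b + 6c + d = -510
Solving the system yields a = -2, b = -1, c = -6, d = -6.
So h(n) = -2n³ - n² - 6n - 6.
Then h(-1) = 1.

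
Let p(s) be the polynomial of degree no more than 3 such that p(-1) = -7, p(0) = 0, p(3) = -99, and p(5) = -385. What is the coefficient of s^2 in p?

Write p(s) = as^3 + bs^2 + cs + d. Substituting each data point gives a linear system:
  -a + b - c + d = -7
  d = 0
  27a + 9b + 3c + d = -99
  125a + 25b + 5c + d = -385
Solving the system yields a = -2, b = -6, c = 3, d = 0.
So p(s) = -2s³ - 6s² + 3s.
The coefficient of s^2 is -6.

-6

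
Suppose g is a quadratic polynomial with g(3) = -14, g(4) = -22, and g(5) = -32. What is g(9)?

Write g(t) = at^2 + bt + c. Substituting each data point gives a linear system:
  9a + 3b + c = -14
  16a + 4b + c = -22
  25a + 5b + c = -32
Solving the system yields a = -1, b = -1, c = -2.
So g(t) = -t² - t - 2.
Then g(9) = -92.

-92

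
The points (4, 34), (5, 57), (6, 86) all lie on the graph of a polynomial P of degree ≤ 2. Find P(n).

Write P(n) = an^2 + bn + c. Substituting each data point gives a linear system:
  16a + 4b + c = 34
  25a + 5b + c = 57
  36a + 6b + c = 86
Solving the system yields a = 3, b = -4, c = 2.
So P(n) = 3n^2 - 4n + 2.
Check: P(5) = 57. ✓

P(n) = 3n^2 - 4n + 2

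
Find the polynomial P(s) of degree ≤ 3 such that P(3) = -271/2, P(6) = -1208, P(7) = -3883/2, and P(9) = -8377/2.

P(s) = -6s^3 + 2s^2 + (5/2)s + 1

Write P(s) = as^3 + bs^2 + cs + d. Substituting each data point gives a linear system:
  27a + 9b + 3c + d = -271/2
  216a + 36b + 6c + d = -1208
  343a + 49b + 7c + d = -3883/2
  729a + 81b + 9c + d = -8377/2
Solving the system yields a = -6, b = 2, c = 5/2, d = 1.
So P(s) = -6s³ + 2s² + (5/2)s + 1.
Check: P(7) = -3883/2. ✓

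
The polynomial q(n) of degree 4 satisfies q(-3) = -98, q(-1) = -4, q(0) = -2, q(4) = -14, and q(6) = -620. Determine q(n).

q(n) = -n^4 + 2n^3 + 6n^2 + 5n - 2

Write q(n) = an^4 + bn^3 + cn^2 + dn + e. Substituting each data point gives a linear system:
  81a - 27b + 9c - 3d + e = -98
  a - b + c - d + e = -4
  e = -2
  256a + 64b + 16c + 4d + e = -14
  1296a + 216b + 36c + 6d + e = -620
Solving the system yields a = -1, b = 2, c = 6, d = 5, e = -2.
So q(n) = -n^4 + 2n^3 + 6n^2 + 5n - 2.
Check: q(0) = -2. ✓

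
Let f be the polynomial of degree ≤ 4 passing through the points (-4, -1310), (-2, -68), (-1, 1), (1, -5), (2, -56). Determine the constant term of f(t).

-2

Write f(t) = at^4 + bt^3 + ct^2 + dt + e. Substituting each data point gives a linear system:
  256a - 64b + 16c - 4d + e = -1310
  16a - 8b + 4c - 2d + e = -68
  a - b + c - d + e = 1
  a + b + c + d + e = -5
  16a + 8b + 4c + 2d + e = -56
Solving the system yields a = -5, b = 2, c = 5, d = -5, e = -2.
So f(t) = -5t^4 + 2t^3 + 5t^2 - 5t - 2.
The constant term is -2.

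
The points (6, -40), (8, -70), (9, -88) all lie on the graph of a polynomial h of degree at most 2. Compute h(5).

Using the Lagrange interpolation formula with nodes 6, 8, 9:
  L_0(s) = (s - 8)(s - 9) / 6
  L_1(s) = (s - 6)(s - 9) / -2
  L_2(s) = (s - 6)(s - 8) / 3
Then h(s) = -40·L_0(s) - 70·L_1(s) - 88·L_2(s).
Expanding and collecting terms gives h(s) = -s^2 - s + 2.
Evaluating at s = 5: h(5) = -28.

-28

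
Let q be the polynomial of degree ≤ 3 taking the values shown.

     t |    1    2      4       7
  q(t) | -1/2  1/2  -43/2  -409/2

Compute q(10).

Write q(t) = at^3 + bt^2 + ct + d. Substituting each data point gives a linear system:
  a + b + c + d = -1/2
  8a + 4b + 2c + d = 1/2
  64a + 16b + 4c + d = -43/2
  343a + 49b + 7c + d = -409/2
Solving the system yields a = -1, b = 3, c = -1, d = -3/2.
So q(t) = -t³ + 3t² - t - 3/2.
Then q(10) = -1423/2.

-1423/2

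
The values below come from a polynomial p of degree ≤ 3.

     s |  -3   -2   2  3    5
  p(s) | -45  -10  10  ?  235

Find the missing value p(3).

The 4 known points determine the degree-3 polynomial uniquely.
Write p(s) = as^3 + bs^2 + cs + d. Substituting each data point gives a linear system:
  -27a + 9b - 3c + d = -45
  -8a + 4b - 2c + d = -10
  8a + 4b + 2c + d = 10
  125a + 25b + 5c + d = 235
Solving the system yields a = 2, b = 0, c = -3, d = 0.
So p(s) = 2s³ - 3s.
Then p(3) = 45.

45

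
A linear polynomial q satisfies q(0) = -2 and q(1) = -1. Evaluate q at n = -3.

Using the Lagrange interpolation formula with nodes 0, 1:
  L_0(n) = (n - 1) / -1
  L_1(n) = n / 1
Then q(n) = -2·L_0(n) - 1·L_1(n).
Expanding and collecting terms gives q(n) = n - 2.
Evaluating at n = -3: q(-3) = -5.

-5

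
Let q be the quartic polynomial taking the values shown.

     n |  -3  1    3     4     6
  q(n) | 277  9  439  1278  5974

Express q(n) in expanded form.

Using the Lagrange interpolation formula with nodes -3, 1, 3, 4, 6:
  L_0(n) = (n - 1)(n - 3)(n - 4)(n - 6) / 1512
  L_1(n) = (n + 3)(n - 3)(n - 4)(n - 6) / -120
  L_2(n) = (n + 3)(n - 1)(n - 4)(n - 6) / 36
  L_3(n) = (n + 3)(n - 1)(n - 3)(n - 6) / -42
  L_4(n) = (n + 3)(n - 1)(n - 3)(n - 4) / 270
Then q(n) = 277·L_0(n) + 9·L_1(n) + 439·L_2(n) + 1278·L_3(n) + 5974·L_4(n).
Expanding and collecting terms gives q(n) = 4n^4 + 3n^3 + 4n^2 - 2.
Check: q(4) = 1278. ✓

q(n) = 4n^4 + 3n^3 + 4n^2 - 2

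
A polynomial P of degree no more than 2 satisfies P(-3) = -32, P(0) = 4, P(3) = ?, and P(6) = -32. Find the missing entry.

On equispaced nodes a degree-2 polynomial has vanishing third forward difference, so
  - P(-3) + 3·P(0) - 3·P(3) + P(6) = 0.
Substituting the known values and solving for P(3):
  -3·P(3) = -12
  P(3) = 4.

4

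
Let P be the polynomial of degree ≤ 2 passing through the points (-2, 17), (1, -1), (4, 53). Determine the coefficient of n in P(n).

Write P(n) = an^2 + bn + c. Substituting each data point gives a linear system:
  4a - 2b + c = 17
  a + b + c = -1
  16a + 4b + c = 53
Solving the system yields a = 4, b = -2, c = -3.
So P(n) = 4n^2 - 2n - 3.
The coefficient of n is -2.

-2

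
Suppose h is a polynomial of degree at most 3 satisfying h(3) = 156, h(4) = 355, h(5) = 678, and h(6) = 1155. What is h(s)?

Using the Lagrange interpolation formula with nodes 3, 4, 5, 6:
  L_0(s) = (s - 4)(s - 5)(s - 6) / -6
  L_1(s) = (s - 3)(s - 5)(s - 6) / 2
  L_2(s) = (s - 3)(s - 4)(s - 6) / -2
  L_3(s) = (s - 3)(s - 4)(s - 5) / 6
Then h(s) = 156·L_0(s) + 355·L_1(s) + 678·L_2(s) + 1155·L_3(s).
Expanding and collecting terms gives h(s) = 5s³ + 2s² + 3.
Check: h(4) = 355. ✓

h(s) = 5s^3 + 2s^2 + 3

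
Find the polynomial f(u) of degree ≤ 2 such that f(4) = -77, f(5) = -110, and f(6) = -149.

Write f(u) = au^2 + bu + c. Substituting each data point gives a linear system:
  16a + 4b + c = -77
  25a + 5b + c = -110
  36a + 6b + c = -149
Solving the system yields a = -3, b = -6, c = -5.
So f(u) = -3u^2 - 6u - 5.
Check: f(4) = -77. ✓

f(u) = -3u^2 - 6u - 5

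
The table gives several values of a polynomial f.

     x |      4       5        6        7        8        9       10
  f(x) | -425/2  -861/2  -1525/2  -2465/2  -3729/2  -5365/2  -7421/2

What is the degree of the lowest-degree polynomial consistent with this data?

3

Forward differences of the values at x = 4, 5, 6, 7, 8, 9, 10:
  f  : -425/2  -861/2  -1525/2  -2465/2  -3729/2  -5365/2  -7421/2
  Δ  : -218  -332  -470  -632  -818  -1028
  Δ^2: -114  -138  -162  -186  -210
  Δ^3: -24  -24  -24  -24
  Δ^4: 0  0  0
  Δ^5: 0  0
  Δ^6: 0
The third differences are constant (-24) and nonzero, while all higher differences vanish, so the minimal degree is 3.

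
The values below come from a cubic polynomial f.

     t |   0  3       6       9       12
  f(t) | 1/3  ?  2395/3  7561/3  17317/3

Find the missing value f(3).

361/3

On equispaced nodes a degree-3 polynomial has vanishing fourth forward difference, so
  f(0) - 4·f(3) + 6·f(6) - 4·f(9) + f(12) = 0.
Substituting the known values and solving for f(3):
  -4·f(3) = -1444/3
  f(3) = 361/3.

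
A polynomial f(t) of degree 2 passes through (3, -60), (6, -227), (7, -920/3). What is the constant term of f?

Write f(t) = at^2 + bt + c. Substituting each data point gives a linear system:
  9a + 3b + c = -60
  36a + 6b + c = -227
  49a + 7b + c = -920/3
Solving the system yields a = -6, b = -5/3, c = -1.
So f(t) = -6t^2 - (5/3)t - 1.
The constant term is -1.

-1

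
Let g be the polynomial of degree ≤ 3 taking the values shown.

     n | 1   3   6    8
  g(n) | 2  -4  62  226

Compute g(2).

Write g(n) = an^3 + bn^2 + cn + d. Substituting each data point gives a linear system:
  a + b + c + d = 2
  27a + 9b + 3c + d = -4
  216a + 36b + 6c + d = 62
  512a + 64b + 8c + d = 226
Solving the system yields a = 1, b = -5, c = 4, d = 2.
So g(n) = n^3 - 5n^2 + 4n + 2.
Then g(2) = -2.

-2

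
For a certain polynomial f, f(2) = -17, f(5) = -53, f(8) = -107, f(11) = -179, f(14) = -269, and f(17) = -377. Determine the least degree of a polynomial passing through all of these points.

Forward differences of the values at t = 2, 5, 8, 11, 14, 17:
  f  : -17  -53  -107  -179  -269  -377
  Δ  : -36  -54  -72  -90  -108
  Δ^2: -18  -18  -18  -18
  Δ^3: 0  0  0
  Δ^4: 0  0
  Δ^5: 0
The second differences are constant (-18) and nonzero, while all higher differences vanish, so the minimal degree is 2.

2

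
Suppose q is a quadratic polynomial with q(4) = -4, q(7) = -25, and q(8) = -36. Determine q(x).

q(x) = -x^2 + 4x - 4

Write q(x) = ax^2 + bx + c. Substituting each data point gives a linear system:
  16a + 4b + c = -4
  49a + 7b + c = -25
  64a + 8b + c = -36
Solving the system yields a = -1, b = 4, c = -4.
So q(x) = -x^2 + 4x - 4.
Check: q(7) = -25. ✓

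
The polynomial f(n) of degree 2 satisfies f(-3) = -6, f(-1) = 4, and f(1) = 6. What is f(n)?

f(n) = -n^2 + n + 6

Write f(n) = an^2 + bn + c. Substituting each data point gives a linear system:
  9a - 3b + c = -6
  a - b + c = 4
  a + b + c = 6
Solving the system yields a = -1, b = 1, c = 6.
So f(n) = -n^2 + n + 6.
Check: f(-3) = -6. ✓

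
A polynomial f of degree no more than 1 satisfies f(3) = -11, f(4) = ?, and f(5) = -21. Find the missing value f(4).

-16

The 2 known points determine the degree-1 polynomial uniquely.
Write f(x) = ax + b. Substituting each data point gives a linear system:
  3a + b = -11
  5a + b = -21
Solving the system yields a = -5, b = 4.
So f(x) = -5x + 4.
Then f(4) = -16.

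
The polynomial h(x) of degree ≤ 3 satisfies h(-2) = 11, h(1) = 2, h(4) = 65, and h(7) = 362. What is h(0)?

Forward differences of the values at x = -2, 1, 4, 7:
  h  : 11  2  65  362
  Δ  : -9  63  297
  Δ^2: 72  234
  Δ^3: 162
The third differences are constant, confirming degree 3.
Interpolating (Newton forward form) and evaluating at x = 0 gives h(0) = 5.

5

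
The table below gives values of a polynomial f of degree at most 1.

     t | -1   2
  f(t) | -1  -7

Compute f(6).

Using the Lagrange interpolation formula with nodes -1, 2:
  L_0(t) = (t - 2) / -3
  L_1(t) = (t + 1) / 3
Then f(t) = -1·L_0(t) - 7·L_1(t).
Expanding and collecting terms gives f(t) = -2t - 3.
Evaluating at t = 6: f(6) = -15.

-15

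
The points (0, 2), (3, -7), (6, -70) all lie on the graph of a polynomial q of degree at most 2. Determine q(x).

q(x) = -3x^2 + 6x + 2

Using the Lagrange interpolation formula with nodes 0, 3, 6:
  L_0(x) = (x - 3)(x - 6) / 18
  L_1(x) = x(x - 6) / -9
  L_2(x) = x(x - 3) / 18
Then q(x) = 2·L_0(x) - 7·L_1(x) - 70·L_2(x).
Expanding and collecting terms gives q(x) = -3x² + 6x + 2.
Check: q(6) = -70. ✓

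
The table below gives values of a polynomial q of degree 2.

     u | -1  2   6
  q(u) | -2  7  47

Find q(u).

Using the Lagrange interpolation formula with nodes -1, 2, 6:
  L_0(u) = (u - 2)(u - 6) / 21
  L_1(u) = (u + 1)(u - 6) / -12
  L_2(u) = (u + 1)(u - 2) / 28
Then q(u) = -2·L_0(u) + 7·L_1(u) + 47·L_2(u).
Expanding and collecting terms gives q(u) = u^2 + 2u - 1.
Check: q(2) = 7. ✓

q(u) = u^2 + 2u - 1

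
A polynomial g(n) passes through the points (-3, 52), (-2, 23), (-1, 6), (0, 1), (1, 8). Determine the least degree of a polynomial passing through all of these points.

2

Forward differences of the values at n = -3, -2, -1, 0, 1:
  g  : 52  23  6  1  8
  Δ  : -29  -17  -5  7
  Δ^2: 12  12  12
  Δ^3: 0  0
  Δ^4: 0
The second differences are constant (12) and nonzero, while all higher differences vanish, so the minimal degree is 2.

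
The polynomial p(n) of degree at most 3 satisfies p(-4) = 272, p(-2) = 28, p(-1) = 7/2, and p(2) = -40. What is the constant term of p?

Write p(n) = an^3 + bn^2 + cn + d. Substituting each data point gives a linear system:
  -64a + 16b - 4c + d = 272
  -8a + 4b - 2c + d = 28
  -a + b - c + d = 7/2
  8a + 4b + 2c + d = -40
Solving the system yields a = -5, b = -5/2, c = 3, d = 4.
So p(n) = -5n^3 - (5/2)n^2 + 3n + 4.
The constant term is 4.

4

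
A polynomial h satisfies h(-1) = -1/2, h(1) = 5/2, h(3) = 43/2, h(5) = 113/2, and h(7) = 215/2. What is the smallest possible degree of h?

2

Forward differences of the values at s = -1, 1, 3, 5, 7:
  h  : -1/2  5/2  43/2  113/2  215/2
  Δ  : 3  19  35  51
  Δ^2: 16  16  16
  Δ^3: 0  0
  Δ^4: 0
The second differences are constant (16) and nonzero, while all higher differences vanish, so the minimal degree is 2.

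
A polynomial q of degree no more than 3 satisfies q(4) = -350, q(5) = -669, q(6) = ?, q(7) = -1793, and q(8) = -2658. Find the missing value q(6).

On equispaced nodes a degree-3 polynomial has vanishing fourth forward difference, so
  q(4) - 4·q(5) + 6·q(6) - 4·q(7) + q(8) = 0.
Substituting the known values and solving for q(6):
  6·q(6) = -6840
  q(6) = -1140.

-1140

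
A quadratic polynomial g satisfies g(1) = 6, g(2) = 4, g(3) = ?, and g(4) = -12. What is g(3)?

-2

The 3 known points determine the degree-2 polynomial uniquely.
Write g(t) = at^2 + bt + c. Substituting each data point gives a linear system:
  a + b + c = 6
  4a + 2b + c = 4
  16a + 4b + c = -12
Solving the system yields a = -2, b = 4, c = 4.
So g(t) = -2t^2 + 4t + 4.
Then g(3) = -2.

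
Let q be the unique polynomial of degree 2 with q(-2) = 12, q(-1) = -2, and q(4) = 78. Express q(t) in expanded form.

q(t) = 5t^2 + t - 6

Write q(t) = at^2 + bt + c. Substituting each data point gives a linear system:
  4a - 2b + c = 12
  a - b + c = -2
  16a + 4b + c = 78
Solving the system yields a = 5, b = 1, c = -6.
So q(t) = 5t^2 + t - 6.
Check: q(4) = 78. ✓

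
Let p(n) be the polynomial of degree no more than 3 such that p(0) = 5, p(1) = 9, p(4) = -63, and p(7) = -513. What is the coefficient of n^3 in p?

-2

Write p(n) = an^3 + bn^2 + cn + d. Substituting each data point gives a linear system:
  d = 5
  a + b + c + d = 9
  64a + 16b + 4c + d = -63
  343a + 49b + 7c + d = -513
Solving the system yields a = -2, b = 3, c = 3, d = 5.
So p(n) = -2n^3 + 3n^2 + 3n + 5.
The leading coefficient is -2.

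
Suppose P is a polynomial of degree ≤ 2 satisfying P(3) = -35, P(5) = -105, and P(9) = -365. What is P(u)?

P(u) = -5u^2 + 5u - 5

Using the Lagrange interpolation formula with nodes 3, 5, 9:
  L_0(u) = (u - 5)(u - 9) / 12
  L_1(u) = (u - 3)(u - 9) / -8
  L_2(u) = (u - 3)(u - 5) / 24
Then P(u) = -35·L_0(u) - 105·L_1(u) - 365·L_2(u).
Expanding and collecting terms gives P(u) = -5u^2 + 5u - 5.
Check: P(5) = -105. ✓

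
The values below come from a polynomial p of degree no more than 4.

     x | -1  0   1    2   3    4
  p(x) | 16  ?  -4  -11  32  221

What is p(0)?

5

On equispaced nodes a degree-4 polynomial has vanishing fifth forward difference, so
  - p(-1) + 5·p(0) - 10·p(1) + 10·p(2) - 5·p(3) + p(4) = 0.
Substituting the known values and solving for p(0):
  5·p(0) = 25
  p(0) = 5.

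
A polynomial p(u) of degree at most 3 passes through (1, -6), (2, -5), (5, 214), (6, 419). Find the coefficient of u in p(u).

Write p(u) = au^3 + bu^2 + cu + d. Substituting each data point gives a linear system:
  a + b + c + d = -6
  8a + 4b + 2c + d = -5
  125a + 25b + 5c + d = 214
  216a + 36b + 6c + d = 419
Solving the system yields a = 3, b = -6, c = -2, d = -1.
So p(u) = 3u³ - 6u² - 2u - 1.
The coefficient of u is -2.

-2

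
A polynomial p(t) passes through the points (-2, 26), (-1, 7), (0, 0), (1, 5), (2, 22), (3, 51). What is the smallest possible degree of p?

2

Forward differences of the values at t = -2, -1, 0, 1, 2, 3:
  p  : 26  7  0  5  22  51
  Δ  : -19  -7  5  17  29
  Δ^2: 12  12  12  12
  Δ^3: 0  0  0
  Δ^4: 0  0
  Δ^5: 0
The second differences are constant (12) and nonzero, while all higher differences vanish, so the minimal degree is 2.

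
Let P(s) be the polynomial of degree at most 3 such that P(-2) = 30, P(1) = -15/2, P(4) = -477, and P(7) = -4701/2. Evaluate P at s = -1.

Write P(s) = as^3 + bs^2 + cs + d. Substituting each data point gives a linear system:
  -8a + 4b - 2c + d = 30
  a + b + c + d = -15/2
  64a + 16b + 4c + d = -477
  343a + 49b + 7c + d = -4701/2
Solving the system yields a = -6, b = -6, c = -1/2, d = 5.
So P(s) = -6s³ - 6s² - (1/2)s + 5.
Then P(-1) = 11/2.

11/2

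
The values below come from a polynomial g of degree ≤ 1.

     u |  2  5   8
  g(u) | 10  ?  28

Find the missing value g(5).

The 2 known points determine the degree-1 polynomial uniquely.
Write g(u) = au + b. Substituting each data point gives a linear system:
  2a + b = 10
  8a + b = 28
Solving the system yields a = 3, b = 4.
So g(u) = 3u + 4.
Then g(5) = 19.

19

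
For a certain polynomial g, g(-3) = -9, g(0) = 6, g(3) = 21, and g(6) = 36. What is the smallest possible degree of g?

1

Divided differences on the nodes -3, 0, 3, 6:
  order 0: -9  6  21  36
  order 1: 5  5  5
  order 2: 0  0
  order 3: 0
The order-1 divided differences are all 5 (nonzero) and every higher order vanishes, so the data lies on a polynomial of degree exactly 1.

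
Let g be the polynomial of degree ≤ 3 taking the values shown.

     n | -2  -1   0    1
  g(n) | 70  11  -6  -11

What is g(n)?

g(n) = -5n^3 + 6n^2 - 6n - 6

Write g(n) = an^3 + bn^2 + cn + d. Substituting each data point gives a linear system:
  -8a + 4b - 2c + d = 70
  -a + b - c + d = 11
  d = -6
  a + b + c + d = -11
Solving the system yields a = -5, b = 6, c = -6, d = -6.
So g(n) = -5n³ + 6n² - 6n - 6.
Check: g(-1) = 11. ✓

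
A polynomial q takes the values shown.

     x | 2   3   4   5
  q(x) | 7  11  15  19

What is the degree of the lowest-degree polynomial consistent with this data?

Forward differences of the values at x = 2, 3, 4, 5:
  q  : 7  11  15  19
  Δ  : 4  4  4
  Δ^2: 0  0
  Δ^3: 0
The first differences are constant (4) and nonzero, while all higher differences vanish, so the minimal degree is 1.

1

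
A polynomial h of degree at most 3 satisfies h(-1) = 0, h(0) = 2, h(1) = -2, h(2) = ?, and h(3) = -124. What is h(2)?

-36

On equispaced nodes a degree-3 polynomial has vanishing fourth forward difference, so
  h(-1) - 4·h(0) + 6·h(1) - 4·h(2) + h(3) = 0.
Substituting the known values and solving for h(2):
  -4·h(2) = 144
  h(2) = -36.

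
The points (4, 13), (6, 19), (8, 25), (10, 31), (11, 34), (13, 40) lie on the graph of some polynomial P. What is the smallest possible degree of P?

1

Divided differences on the nodes 4, 6, 8, 10, 11, 13:
  order 0: 13  19  25  31  34  40
  order 1: 3  3  3  3  3
  order 2: 0  0  0  0
  order 3: 0  0  0
  order 4: 0  0
  order 5: 0
The order-1 divided differences are all 3 (nonzero) and every higher order vanishes, so the data lies on a polynomial of degree exactly 1.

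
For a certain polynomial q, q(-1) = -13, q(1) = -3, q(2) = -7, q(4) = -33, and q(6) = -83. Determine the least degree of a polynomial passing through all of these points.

2

Divided differences on the nodes -1, 1, 2, 4, 6:
  order 0: -13  -3  -7  -33  -83
  order 1: 5  -4  -13  -25
  order 2: -3  -3  -3
  order 3: 0  0
  order 4: 0
The order-2 divided differences are all -3 (nonzero) and every higher order vanishes, so the data lies on a polynomial of degree exactly 2.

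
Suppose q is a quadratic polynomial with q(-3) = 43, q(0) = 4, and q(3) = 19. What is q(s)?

q(s) = 3s^2 - 4s + 4

Write q(s) = as^2 + bs + c. Substituting each data point gives a linear system:
  9a - 3b + c = 43
  c = 4
  9a + 3b + c = 19
Solving the system yields a = 3, b = -4, c = 4.
So q(s) = 3s² - 4s + 4.
Check: q(0) = 4. ✓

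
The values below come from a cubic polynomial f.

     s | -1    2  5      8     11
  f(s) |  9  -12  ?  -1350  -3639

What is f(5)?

-303

On equispaced nodes a degree-3 polynomial has vanishing fourth forward difference, so
  f(-1) - 4·f(2) + 6·f(5) - 4·f(8) + f(11) = 0.
Substituting the known values and solving for f(5):
  6·f(5) = -1818
  f(5) = -303.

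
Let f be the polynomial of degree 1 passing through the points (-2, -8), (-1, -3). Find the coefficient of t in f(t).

5

Write f(t) = at + b. Substituting each data point gives a linear system:
  -2a + b = -8
  -a + b = -3
Solving the system yields a = 5, b = 2.
So f(t) = 5t + 2.
The leading coefficient is 5.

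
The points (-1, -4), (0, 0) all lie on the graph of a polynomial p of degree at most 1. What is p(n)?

p(n) = 4n

Using the Lagrange interpolation formula with nodes -1, 0:
  L_0(n) = n / -1
  L_1(n) = (n + 1) / 1
Then p(n) = -4·L_0(n) + 0·L_1(n).
Expanding and collecting terms gives p(n) = 4n.
Check: p(-1) = -4. ✓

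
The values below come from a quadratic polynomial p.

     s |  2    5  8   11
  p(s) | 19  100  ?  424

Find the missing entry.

The 3 known points determine the degree-2 polynomial uniquely.
Write p(s) = as^2 + bs + c. Substituting each data point gives a linear system:
  4a + 2b + c = 19
  25a + 5b + c = 100
  121a + 11b + c = 424
Solving the system yields a = 3, b = 6, c = -5.
So p(s) = 3s^2 + 6s - 5.
Then p(8) = 235.

235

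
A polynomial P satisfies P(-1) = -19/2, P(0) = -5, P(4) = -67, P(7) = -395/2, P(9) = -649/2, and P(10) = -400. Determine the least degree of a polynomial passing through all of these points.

2

Divided differences on the nodes -1, 0, 4, 7, 9, 10:
  order 0: -19/2  -5  -67  -395/2  -649/2  -400
  order 1: 9/2  -31/2  -87/2  -127/2  -151/2
  order 2: -4  -4  -4  -4
  order 3: 0  0  0
  order 4: 0  0
  order 5: 0
The order-2 divided differences are all -4 (nonzero) and every higher order vanishes, so the data lies on a polynomial of degree exactly 2.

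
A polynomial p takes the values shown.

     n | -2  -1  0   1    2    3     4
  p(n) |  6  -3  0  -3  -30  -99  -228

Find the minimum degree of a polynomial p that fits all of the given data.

3

Forward differences of the values at n = -2, -1, 0, 1, 2, 3, 4:
  p  : 6  -3  0  -3  -30  -99  -228
  Δ  : -9  3  -3  -27  -69  -129
  Δ^2: 12  -6  -24  -42  -60
  Δ^3: -18  -18  -18  -18
  Δ^4: 0  0  0
  Δ^5: 0  0
  Δ^6: 0
The third differences are constant (-18) and nonzero, while all higher differences vanish, so the minimal degree is 3.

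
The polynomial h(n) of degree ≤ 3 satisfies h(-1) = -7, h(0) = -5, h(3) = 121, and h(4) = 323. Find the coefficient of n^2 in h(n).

-2

Write h(n) = an^3 + bn^2 + cn + d. Substituting each data point gives a linear system:
  -a + b - c + d = -7
  d = -5
  27a + 9b + 3c + d = 121
  64a + 16b + 4c + d = 323
Solving the system yields a = 6, b = -2, c = -6, d = -5.
So h(n) = 6n³ - 2n² - 6n - 5.
The coefficient of n^2 is -2.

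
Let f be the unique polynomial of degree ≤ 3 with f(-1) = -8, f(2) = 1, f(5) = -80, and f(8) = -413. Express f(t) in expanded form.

Using the Lagrange interpolation formula with nodes -1, 2, 5, 8:
  L_0(t) = (t - 2)(t - 5)(t - 8) / -162
  L_1(t) = (t + 1)(t - 5)(t - 8) / 54
  L_2(t) = (t + 1)(t - 2)(t - 8) / -54
  L_3(t) = (t + 1)(t - 2)(t - 5) / 162
Then f(t) = -8·L_0(t) + 1·L_1(t) - 80·L_2(t) - 413·L_3(t).
Expanding and collecting terms gives f(t) = -t³ + t² + 5t - 5.
Check: f(8) = -413. ✓

f(t) = -t^3 + t^2 + 5t - 5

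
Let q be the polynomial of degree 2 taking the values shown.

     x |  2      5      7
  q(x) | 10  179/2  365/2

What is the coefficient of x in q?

-3/2

Write q(x) = ax^2 + bx + c. Substituting each data point gives a linear system:
  4a + 2b + c = 10
  25a + 5b + c = 179/2
  49a + 7b + c = 365/2
Solving the system yields a = 4, b = -3/2, c = -3.
So q(x) = 4x^2 - (3/2)x - 3.
The coefficient of x is -3/2.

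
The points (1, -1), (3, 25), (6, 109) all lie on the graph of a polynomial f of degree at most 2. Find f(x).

Using the Lagrange interpolation formula with nodes 1, 3, 6:
  L_0(x) = (x - 3)(x - 6) / 10
  L_1(x) = (x - 1)(x - 6) / -6
  L_2(x) = (x - 1)(x - 3) / 15
Then f(x) = -1·L_0(x) + 25·L_1(x) + 109·L_2(x).
Expanding and collecting terms gives f(x) = 3x^2 + x - 5.
Check: f(3) = 25. ✓

f(x) = 3x^2 + x - 5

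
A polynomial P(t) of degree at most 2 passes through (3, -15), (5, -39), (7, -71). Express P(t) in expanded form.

Write P(t) = at^2 + bt + c. Substituting each data point gives a linear system:
  9a + 3b + c = -15
  25a + 5b + c = -39
  49a + 7b + c = -71
Solving the system yields a = -1, b = -4, c = 6.
So P(t) = -t² - 4t + 6.
Check: P(5) = -39. ✓

P(t) = -t^2 - 4t + 6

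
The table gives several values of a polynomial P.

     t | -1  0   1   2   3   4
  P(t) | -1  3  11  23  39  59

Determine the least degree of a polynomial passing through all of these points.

Forward differences of the values at t = -1, 0, 1, 2, 3, 4:
  P  : -1  3  11  23  39  59
  Δ  : 4  8  12  16  20
  Δ^2: 4  4  4  4
  Δ^3: 0  0  0
  Δ^4: 0  0
  Δ^5: 0
The second differences are constant (4) and nonzero, while all higher differences vanish, so the minimal degree is 2.

2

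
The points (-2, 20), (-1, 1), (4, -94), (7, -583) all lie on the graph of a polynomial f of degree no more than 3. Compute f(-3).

Using the Lagrange interpolation formula with nodes -2, -1, 4, 7:
  L_0(x) = (x + 1)(x - 4)(x - 7) / -54
  L_1(x) = (x + 2)(x - 4)(x - 7) / 40
  L_2(x) = (x + 2)(x + 1)(x - 7) / -90
  L_3(x) = (x + 2)(x + 1)(x - 4) / 216
Then f(x) = 20·L_0(x) + 1·L_1(x) - 94·L_2(x) - 583·L_3(x).
Expanding and collecting terms gives f(x) = -2x^3 + 2x^2 + x - 2.
Evaluating at x = -3: f(-3) = 67.

67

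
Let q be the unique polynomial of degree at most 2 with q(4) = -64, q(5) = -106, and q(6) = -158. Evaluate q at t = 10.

Write q(t) = at^2 + bt + c. Substituting each data point gives a linear system:
  16a + 4b + c = -64
  25a + 5b + c = -106
  36a + 6b + c = -158
Solving the system yields a = -5, b = 3, c = 4.
So q(t) = -5t^2 + 3t + 4.
Then q(10) = -466.

-466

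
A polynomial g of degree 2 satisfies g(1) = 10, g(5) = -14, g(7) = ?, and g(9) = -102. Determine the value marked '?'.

The 3 known points determine the degree-2 polynomial uniquely.
Write g(s) = as^2 + bs + c. Substituting each data point gives a linear system:
  a + b + c = 10
  25a + 5b + c = -14
  81a + 9b + c = -102
Solving the system yields a = -2, b = 6, c = 6.
So g(s) = -2s² + 6s + 6.
Then g(7) = -50.

-50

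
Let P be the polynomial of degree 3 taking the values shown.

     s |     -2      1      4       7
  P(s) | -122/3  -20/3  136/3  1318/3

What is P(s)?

P(s) = 2s^3 - 5s^2 + (1/3)s - 4

Write P(s) = as^3 + bs^2 + cs + d. Substituting each data point gives a linear system:
  -8a + 4b - 2c + d = -122/3
  a + b + c + d = -20/3
  64a + 16b + 4c + d = 136/3
  343a + 49b + 7c + d = 1318/3
Solving the system yields a = 2, b = -5, c = 1/3, d = -4.
So P(s) = 2s³ - 5s² + (1/3)s - 4.
Check: P(-2) = -122/3. ✓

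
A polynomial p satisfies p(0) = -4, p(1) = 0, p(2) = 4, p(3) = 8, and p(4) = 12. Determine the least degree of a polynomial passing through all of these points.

1

Forward differences of the values at s = 0, 1, 2, 3, 4:
  p  : -4  0  4  8  12
  Δ  : 4  4  4  4
  Δ^2: 0  0  0
  Δ^3: 0  0
  Δ^4: 0
The first differences are constant (4) and nonzero, while all higher differences vanish, so the minimal degree is 1.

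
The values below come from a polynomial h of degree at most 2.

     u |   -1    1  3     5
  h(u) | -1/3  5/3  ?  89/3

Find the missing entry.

35/3

On equispaced nodes a degree-2 polynomial has vanishing third forward difference, so
  - h(-1) + 3·h(1) - 3·h(3) + h(5) = 0.
Substituting the known values and solving for h(3):
  -3·h(3) = -35
  h(3) = 35/3.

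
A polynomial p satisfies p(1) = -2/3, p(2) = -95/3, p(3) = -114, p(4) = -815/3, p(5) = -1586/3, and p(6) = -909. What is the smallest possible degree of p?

3

Forward differences of the values at u = 1, 2, 3, 4, 5, 6:
  p  : -2/3  -95/3  -114  -815/3  -1586/3  -909
  Δ  : -31  -247/3  -473/3  -257  -1141/3
  Δ^2: -154/3  -226/3  -298/3  -370/3
  Δ^3: -24  -24  -24
  Δ^4: 0  0
  Δ^5: 0
The third differences are constant (-24) and nonzero, while all higher differences vanish, so the minimal degree is 3.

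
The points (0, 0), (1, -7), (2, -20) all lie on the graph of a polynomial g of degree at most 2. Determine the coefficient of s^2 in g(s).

-3

Write g(s) = as^2 + bs + c. Substituting each data point gives a linear system:
  c = 0
  a + b + c = -7
  4a + 2b + c = -20
Solving the system yields a = -3, b = -4, c = 0.
So g(s) = -3s^2 - 4s.
The leading coefficient is -3.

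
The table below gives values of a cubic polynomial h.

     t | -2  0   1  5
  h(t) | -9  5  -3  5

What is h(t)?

h(t) = t^3 - 4t^2 - 5t + 5

Write h(t) = at^3 + bt^2 + ct + d. Substituting each data point gives a linear system:
  -8a + 4b - 2c + d = -9
  d = 5
  a + b + c + d = -3
  125a + 25b + 5c + d = 5
Solving the system yields a = 1, b = -4, c = -5, d = 5.
So h(t) = t^3 - 4t^2 - 5t + 5.
Check: h(1) = -3. ✓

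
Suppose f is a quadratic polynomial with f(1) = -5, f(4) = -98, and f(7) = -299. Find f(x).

f(x) = -6x^2 - x + 2

Write f(x) = ax^2 + bx + c. Substituting each data point gives a linear system:
  a + b + c = -5
  16a + 4b + c = -98
  49a + 7b + c = -299
Solving the system yields a = -6, b = -1, c = 2.
So f(x) = -6x^2 - x + 2.
Check: f(4) = -98. ✓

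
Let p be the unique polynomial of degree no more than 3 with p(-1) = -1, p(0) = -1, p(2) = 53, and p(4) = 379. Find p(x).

p(x) = 5x^3 + 4x^2 - x - 1

Write p(x) = ax^3 + bx^2 + cx + d. Substituting each data point gives a linear system:
  -a + b - c + d = -1
  d = -1
  8a + 4b + 2c + d = 53
  64a + 16b + 4c + d = 379
Solving the system yields a = 5, b = 4, c = -1, d = -1.
So p(x) = 5x^3 + 4x^2 - x - 1.
Check: p(2) = 53. ✓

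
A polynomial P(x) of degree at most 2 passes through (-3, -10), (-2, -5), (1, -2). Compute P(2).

-5

Write P(x) = ax^2 + bx + c. Substituting each data point gives a linear system:
  9a - 3b + c = -10
  4a - 2b + c = -5
  a + b + c = -2
Solving the system yields a = -1, b = 0, c = -1.
So P(x) = -x² - 1.
Then P(2) = -5.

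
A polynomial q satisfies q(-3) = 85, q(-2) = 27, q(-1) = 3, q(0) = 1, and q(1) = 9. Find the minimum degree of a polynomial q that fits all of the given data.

Forward differences of the values at x = -3, -2, -1, 0, 1:
  q  : 85  27  3  1  9
  Δ  : -58  -24  -2  8
  Δ^2: 34  22  10
  Δ^3: -12  -12
  Δ^4: 0
The third differences are constant (-12) and nonzero, while all higher differences vanish, so the minimal degree is 3.

3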